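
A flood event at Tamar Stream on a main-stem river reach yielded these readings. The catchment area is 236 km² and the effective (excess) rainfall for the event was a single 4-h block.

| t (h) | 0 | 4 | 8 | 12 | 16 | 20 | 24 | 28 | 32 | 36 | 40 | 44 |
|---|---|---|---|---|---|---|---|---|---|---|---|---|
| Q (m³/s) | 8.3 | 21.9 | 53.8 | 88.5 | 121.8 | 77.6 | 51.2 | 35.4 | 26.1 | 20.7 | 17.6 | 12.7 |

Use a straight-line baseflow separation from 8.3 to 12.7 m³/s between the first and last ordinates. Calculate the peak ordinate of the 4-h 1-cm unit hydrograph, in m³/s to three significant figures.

Direct runoff: 0.00, 13.20, 44.70, 79.00, 111.90, 67.30, 40.50, 24.30, 14.60, 8.80, 5.30, 0.00 m³/s; ΣQ_DR = 409.6 m³/s, peak = 111.90 m³/s.
Runoff depth d = ΣQ_DR·Δt / A = 409.6 × 14400 / (236 km²) = 24.99 mm.
The 1-cm UH is the DRH scaled by (10 mm)/d, so U_p = 111.90 × 10/24.99 = 44.8 m³/s.

U_p ≈ 44.8 m³/s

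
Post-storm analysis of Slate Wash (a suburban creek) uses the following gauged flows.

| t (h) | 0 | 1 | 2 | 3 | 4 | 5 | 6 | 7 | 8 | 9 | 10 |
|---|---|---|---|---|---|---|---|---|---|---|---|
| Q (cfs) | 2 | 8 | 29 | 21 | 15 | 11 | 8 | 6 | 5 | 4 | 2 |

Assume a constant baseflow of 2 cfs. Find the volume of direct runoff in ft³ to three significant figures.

V ≈ 3.20 × 10^5 ft³

Direct-runoff ordinates (Q − Q_b): 0.0, 6.0, 27.0, 19.0, 13.0, 9.0, 6.0, 4.0, 3.0, 2.0, 0.0 cfs.
ΣQ_DR = 89.00 cfs.
With Δt = 1 h = 3600 s, V = ΣQ_DR · Δt = 89.00 × 3600 = 3.20 × 10^5 ft³.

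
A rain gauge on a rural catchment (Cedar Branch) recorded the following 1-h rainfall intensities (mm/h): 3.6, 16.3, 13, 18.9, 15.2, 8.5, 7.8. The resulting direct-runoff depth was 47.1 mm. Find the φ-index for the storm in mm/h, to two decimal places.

Only the 6 blocks with intensity above φ contribute runoff: 16.3, 13, 18.9, 15.2, 8.5, 7.8 mm/h.
Σ(I−φ)·Δt = d  ⇒  (16.3+13+18.9+15.2+8.5+7.8 − 6φ)·1 = 47.1
φ = (79.70 − 47.1/1) / 6 = 5.43 mm/h.

φ ≈ 5.43 mm/h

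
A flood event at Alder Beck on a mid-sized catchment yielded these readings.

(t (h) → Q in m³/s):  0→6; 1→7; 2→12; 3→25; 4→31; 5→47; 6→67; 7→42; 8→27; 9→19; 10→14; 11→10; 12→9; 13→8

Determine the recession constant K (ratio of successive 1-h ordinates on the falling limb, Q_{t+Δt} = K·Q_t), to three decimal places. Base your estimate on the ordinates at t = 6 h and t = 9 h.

K ≈ 0.657

Using the recession-limb readings at t = 6 h and t = 9 h: Q falls from 67 to 19 m³/s over 3 intervals.
K = (Q₂/Q₁)^(1/3) = (19/67)^(1/3) = 0.657.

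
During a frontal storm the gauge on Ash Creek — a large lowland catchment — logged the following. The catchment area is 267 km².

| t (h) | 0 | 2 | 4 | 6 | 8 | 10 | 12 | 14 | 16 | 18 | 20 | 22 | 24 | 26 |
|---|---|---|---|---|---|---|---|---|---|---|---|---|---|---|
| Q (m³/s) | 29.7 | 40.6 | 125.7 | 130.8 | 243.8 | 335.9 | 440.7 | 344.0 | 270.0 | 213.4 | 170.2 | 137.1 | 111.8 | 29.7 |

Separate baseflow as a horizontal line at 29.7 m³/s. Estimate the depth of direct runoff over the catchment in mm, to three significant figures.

Direct runoff: 0.0, 10.9, 96.0, 101.1, 214.1, 306.2, 411.0, 314.3, 240.3, 183.7, 140.5, 107.4, 82.1, 0.0 m³/s; ΣQ_DR = 2208 m³/s.
V = ΣQ_DR · Δt = 2208 × 7200 s = 1.589 × 10^7 m³.
Over A = 267 km², depth = V / A = 59.5 mm.

d ≈ 59.5 mm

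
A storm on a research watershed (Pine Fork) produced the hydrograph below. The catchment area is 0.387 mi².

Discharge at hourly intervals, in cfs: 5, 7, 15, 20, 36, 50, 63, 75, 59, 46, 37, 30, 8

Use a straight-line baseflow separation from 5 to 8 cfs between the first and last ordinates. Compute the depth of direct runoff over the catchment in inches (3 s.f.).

d ≈ 1.47 in

Direct runoff: 0.00, 1.75, 9.50, 14.25, 30.00, 43.75, 56.50, 68.25, 52.00, 38.75, 29.50, 22.25, 0.00 cfs; ΣQ_DR = 366.5 cfs.
V = ΣQ_DR · Δt = 366.5 × 3600 s = 1.319 × 10^6 ft³.
Over A = 0.387 mi², depth = V / A = 1.47 in.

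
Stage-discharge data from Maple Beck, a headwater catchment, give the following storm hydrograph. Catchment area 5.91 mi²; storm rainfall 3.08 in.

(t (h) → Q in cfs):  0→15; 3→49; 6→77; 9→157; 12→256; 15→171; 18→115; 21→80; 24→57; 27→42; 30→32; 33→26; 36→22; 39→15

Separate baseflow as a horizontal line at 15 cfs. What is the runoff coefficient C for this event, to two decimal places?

ΣQ_DR = 904.0 cfs; V = ΣQ_DR·Δt = 9.763 × 10^6 ft³.
Runoff depth d = V / A = 0.7111 in.
C = d / P = 0.7111 / 3.08 = 0.23.

C ≈ 0.23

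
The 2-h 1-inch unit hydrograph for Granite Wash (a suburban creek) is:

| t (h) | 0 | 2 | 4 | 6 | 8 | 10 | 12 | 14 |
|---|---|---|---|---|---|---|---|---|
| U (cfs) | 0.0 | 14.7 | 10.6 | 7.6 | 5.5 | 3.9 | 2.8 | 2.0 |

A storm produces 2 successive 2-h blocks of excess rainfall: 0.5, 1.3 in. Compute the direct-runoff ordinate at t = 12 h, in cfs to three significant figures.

Q ≈ 6.47 cfs

By discrete convolution, Q_j = Σ (P_i / 1 in) · U_{j−i}.
At t = 12 h (j=6): Q = (0.5/1)·2.8 + (1.3/1)·3.9 = 6.47 cfs.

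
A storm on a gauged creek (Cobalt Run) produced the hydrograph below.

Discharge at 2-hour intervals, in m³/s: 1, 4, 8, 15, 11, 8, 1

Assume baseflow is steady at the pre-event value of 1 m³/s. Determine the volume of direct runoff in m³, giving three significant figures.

Direct-runoff ordinates (Q − Q_b): 0.0, 3.0, 7.0, 14.0, 10.0, 7.0, 0.0 m³/s.
ΣQ_DR = 41.00 m³/s.
With Δt = 2 h = 7200 s, V = ΣQ_DR · Δt = 41.00 × 7200 = 2.95 × 10^5 m³.

V ≈ 2.95 × 10^5 m³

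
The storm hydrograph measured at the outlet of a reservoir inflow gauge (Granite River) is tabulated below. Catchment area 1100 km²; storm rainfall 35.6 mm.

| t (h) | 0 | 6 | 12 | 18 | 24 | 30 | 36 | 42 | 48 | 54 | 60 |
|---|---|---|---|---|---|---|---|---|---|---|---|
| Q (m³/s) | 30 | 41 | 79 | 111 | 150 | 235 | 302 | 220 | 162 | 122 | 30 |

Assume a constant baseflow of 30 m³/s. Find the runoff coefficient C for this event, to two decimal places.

ΣQ_DR = 1152 m³/s; V = ΣQ_DR·Δt = 2.488 × 10^7 m³.
Runoff depth d = V / A = 22.62 mm.
C = d / P = 22.62 / 35.6 = 0.64.

C ≈ 0.64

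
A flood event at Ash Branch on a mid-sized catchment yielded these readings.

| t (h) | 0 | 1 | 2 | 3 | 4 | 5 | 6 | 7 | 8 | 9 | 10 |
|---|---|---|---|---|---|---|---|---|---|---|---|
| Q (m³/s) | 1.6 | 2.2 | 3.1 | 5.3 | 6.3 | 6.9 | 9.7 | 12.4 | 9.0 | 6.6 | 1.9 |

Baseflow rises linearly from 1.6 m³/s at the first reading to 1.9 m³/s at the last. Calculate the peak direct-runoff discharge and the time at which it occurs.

Subtracting baseflow gives direct-runoff ordinates: 0.00, 0.57, 1.44, 3.61, 4.58, 5.15, 7.92, 10.59, 7.16, 4.73, 0.00 m³/s.
The maximum is 10.59 m³/s, occurring at the reading for t = 7 h.

Q_p = 10.59 m³/s at t = 7 h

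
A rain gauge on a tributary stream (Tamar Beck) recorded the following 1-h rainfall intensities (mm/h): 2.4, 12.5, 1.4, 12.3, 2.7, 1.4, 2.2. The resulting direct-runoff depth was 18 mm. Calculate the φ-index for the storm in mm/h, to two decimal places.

Only the 2 blocks with intensity above φ contribute runoff: 12.5, 12.3 mm/h.
Σ(I−φ)·Δt = d  ⇒  (12.5+12.3 − 2φ)·1 = 18
φ = (24.80 − 18/1) / 2 = 3.40 mm/h.

φ ≈ 3.40 mm/h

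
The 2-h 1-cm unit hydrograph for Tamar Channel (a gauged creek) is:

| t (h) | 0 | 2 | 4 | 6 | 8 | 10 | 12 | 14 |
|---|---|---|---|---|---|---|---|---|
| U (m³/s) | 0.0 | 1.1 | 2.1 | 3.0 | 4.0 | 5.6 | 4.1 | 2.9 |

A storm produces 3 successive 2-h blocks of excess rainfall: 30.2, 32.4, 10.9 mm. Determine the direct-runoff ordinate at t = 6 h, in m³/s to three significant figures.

By discrete convolution, Q_j = Σ (P_i / 10 mm) · U_{j−i}.
At t = 6 h (j=3): Q = (30.2/10)·3.0 + (32.4/10)·2.1 + (10.9/10)·1.1 = 17.1 m³/s.

Q ≈ 17.1 m³/s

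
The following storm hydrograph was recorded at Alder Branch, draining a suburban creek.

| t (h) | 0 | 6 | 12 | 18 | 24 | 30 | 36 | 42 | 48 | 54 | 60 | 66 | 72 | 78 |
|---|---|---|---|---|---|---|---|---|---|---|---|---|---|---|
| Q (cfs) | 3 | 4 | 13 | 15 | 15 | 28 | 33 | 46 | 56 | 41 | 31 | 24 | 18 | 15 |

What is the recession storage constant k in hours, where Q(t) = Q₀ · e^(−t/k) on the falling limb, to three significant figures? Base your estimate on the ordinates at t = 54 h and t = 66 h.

k ≈ 22.4 h

On the falling limb, Q drops from 41 to 24 cfs between t = 54 h and t = 66 h (Δt = 12 h).
k = −Δt / ln(Q₂/Q₁) = −12 / ln(24/41) = 22.4 h.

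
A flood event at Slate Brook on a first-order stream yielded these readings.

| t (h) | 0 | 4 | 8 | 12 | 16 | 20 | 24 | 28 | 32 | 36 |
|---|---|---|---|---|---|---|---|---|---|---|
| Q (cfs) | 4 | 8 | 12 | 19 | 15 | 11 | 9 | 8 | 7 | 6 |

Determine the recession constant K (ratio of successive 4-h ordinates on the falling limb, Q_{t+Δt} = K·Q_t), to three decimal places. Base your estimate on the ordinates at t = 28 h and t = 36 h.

K ≈ 0.866

Using the recession-limb readings at t = 28 h and t = 36 h: Q falls from 8 to 6 cfs over 2 intervals.
K = (Q₂/Q₁)^(1/2) = (6/8)^(1/2) = 0.866.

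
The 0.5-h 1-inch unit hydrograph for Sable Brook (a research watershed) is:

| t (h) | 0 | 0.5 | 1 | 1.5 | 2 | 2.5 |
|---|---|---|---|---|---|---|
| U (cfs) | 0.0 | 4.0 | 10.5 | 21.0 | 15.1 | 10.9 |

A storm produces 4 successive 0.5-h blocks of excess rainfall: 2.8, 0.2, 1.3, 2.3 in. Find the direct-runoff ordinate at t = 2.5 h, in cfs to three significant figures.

Q ≈ 85.0 cfs

By discrete convolution, Q_j = Σ (P_i / 1 in) · U_{j−i}.
At t = 2.5 h (j=5): Q = (2.8/1)·10.9 + (0.2/1)·15.1 + (1.3/1)·21.0 + (2.3/1)·10.5 = 85.0 cfs.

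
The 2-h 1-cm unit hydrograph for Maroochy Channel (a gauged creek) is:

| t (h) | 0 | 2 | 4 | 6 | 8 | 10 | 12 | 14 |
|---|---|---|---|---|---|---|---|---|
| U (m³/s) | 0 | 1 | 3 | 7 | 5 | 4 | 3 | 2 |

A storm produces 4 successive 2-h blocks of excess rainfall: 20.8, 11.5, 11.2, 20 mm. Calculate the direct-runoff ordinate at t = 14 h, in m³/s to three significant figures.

Q ≈ 22.1 m³/s

By discrete convolution, Q_j = Σ (P_i / 10 mm) · U_{j−i}.
At t = 14 h (j=7): Q = (20.8/10)·2 + (11.5/10)·3 + (11.2/10)·4 + (20/10)·5 = 22.1 m³/s.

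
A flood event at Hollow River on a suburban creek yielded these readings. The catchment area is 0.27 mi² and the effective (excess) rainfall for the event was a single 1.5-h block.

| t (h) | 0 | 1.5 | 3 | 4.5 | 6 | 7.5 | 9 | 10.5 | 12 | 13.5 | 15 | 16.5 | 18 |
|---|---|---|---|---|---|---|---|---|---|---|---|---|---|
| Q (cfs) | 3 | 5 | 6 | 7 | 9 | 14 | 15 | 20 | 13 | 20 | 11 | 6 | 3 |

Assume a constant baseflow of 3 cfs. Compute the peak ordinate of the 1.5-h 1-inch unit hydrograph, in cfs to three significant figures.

U_p ≈ 21.2 cfs

Direct runoff: 0.0, 2.0, 3.0, 4.0, 6.0, 11.0, 12.0, 17.0, 10.0, 17.0, 8.0, 3.0, 0.0 cfs; ΣQ_DR = 93.00 cfs, peak = 17.0 cfs.
Runoff depth d = ΣQ_DR·Δt / A = 93.00 × 5400 / (0.27 mi²) = 0.8006 in.
The 1-inch UH is the DRH scaled by (1 in)/d, so U_p = 17.0 × 1/0.8006 = 21.2 cfs.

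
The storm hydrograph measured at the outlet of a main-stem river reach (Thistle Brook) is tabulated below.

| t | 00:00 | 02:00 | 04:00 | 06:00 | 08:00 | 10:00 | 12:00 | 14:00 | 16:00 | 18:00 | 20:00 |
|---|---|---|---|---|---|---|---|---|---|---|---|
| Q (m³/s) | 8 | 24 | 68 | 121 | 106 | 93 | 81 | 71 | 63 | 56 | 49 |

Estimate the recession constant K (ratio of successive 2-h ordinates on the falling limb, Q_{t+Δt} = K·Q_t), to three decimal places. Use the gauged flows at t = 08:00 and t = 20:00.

K ≈ 0.879

Using the recession-limb readings at t = 08:00 and t = 20:00: Q falls from 106 to 49 m³/s over 6 intervals.
K = (Q₂/Q₁)^(1/6) = (49/106)^(1/6) = 0.879.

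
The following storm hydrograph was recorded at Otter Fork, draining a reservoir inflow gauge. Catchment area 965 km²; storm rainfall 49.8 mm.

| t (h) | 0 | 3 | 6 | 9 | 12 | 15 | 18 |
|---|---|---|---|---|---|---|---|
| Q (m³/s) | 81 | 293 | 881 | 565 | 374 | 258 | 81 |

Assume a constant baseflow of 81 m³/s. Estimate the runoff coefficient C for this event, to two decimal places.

C ≈ 0.44

ΣQ_DR = 1966 m³/s; V = ΣQ_DR·Δt = 2.123 × 10^7 m³.
Runoff depth d = V / A = 22.00 mm.
C = d / P = 22.00 / 49.8 = 0.44.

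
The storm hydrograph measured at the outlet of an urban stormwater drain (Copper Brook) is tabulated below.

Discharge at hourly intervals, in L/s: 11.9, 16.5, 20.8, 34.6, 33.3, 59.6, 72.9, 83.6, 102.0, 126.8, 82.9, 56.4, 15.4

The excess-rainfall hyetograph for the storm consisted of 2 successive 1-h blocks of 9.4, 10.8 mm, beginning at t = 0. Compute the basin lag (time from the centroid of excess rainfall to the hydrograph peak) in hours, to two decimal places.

t_L ≈ 7.97 h

Centroid of excess rainfall: t_c = Σ P_i·t̄_i / ΣP_i = 1.0347 h (block centres at 0.5, 1.5 h).
Hydrograph peak occurs at t = 9 h, so basin lag t_L = 9 − 1.0347 = 7.97 h.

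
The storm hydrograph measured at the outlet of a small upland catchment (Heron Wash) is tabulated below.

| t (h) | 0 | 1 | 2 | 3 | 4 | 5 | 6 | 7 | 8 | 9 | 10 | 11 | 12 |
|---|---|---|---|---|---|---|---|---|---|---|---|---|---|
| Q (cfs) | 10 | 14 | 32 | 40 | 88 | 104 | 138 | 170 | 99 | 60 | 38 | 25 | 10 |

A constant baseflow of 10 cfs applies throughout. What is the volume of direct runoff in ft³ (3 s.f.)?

Direct-runoff ordinates (Q − Q_b): 0.0, 4.0, 22.0, 30.0, 78.0, 94.0, 128.0, 160.0, 89.0, 50.0, 28.0, 15.0, 0.0 cfs.
ΣQ_DR = 698.0 cfs.
With Δt = 1 h = 3600 s, V = ΣQ_DR · Δt = 698.0 × 3600 = 2.51 × 10^6 ft³.

V ≈ 2.51 × 10^6 ft³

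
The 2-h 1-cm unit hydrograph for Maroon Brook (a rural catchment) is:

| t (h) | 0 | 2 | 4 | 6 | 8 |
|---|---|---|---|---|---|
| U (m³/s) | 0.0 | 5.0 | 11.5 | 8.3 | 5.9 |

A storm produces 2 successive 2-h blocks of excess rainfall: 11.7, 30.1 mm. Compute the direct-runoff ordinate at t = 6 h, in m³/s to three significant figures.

By discrete convolution, Q_j = Σ (P_i / 10 mm) · U_{j−i}.
At t = 6 h (j=3): Q = (11.7/10)·8.3 + (30.1/10)·11.5 = 44.3 m³/s.

Q ≈ 44.3 m³/s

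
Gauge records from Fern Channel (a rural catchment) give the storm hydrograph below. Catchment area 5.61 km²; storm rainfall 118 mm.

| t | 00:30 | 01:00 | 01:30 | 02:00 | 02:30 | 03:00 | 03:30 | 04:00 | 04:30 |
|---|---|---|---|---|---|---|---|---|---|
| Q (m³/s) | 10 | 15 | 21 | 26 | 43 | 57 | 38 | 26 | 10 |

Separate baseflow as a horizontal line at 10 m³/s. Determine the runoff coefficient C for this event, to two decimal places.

ΣQ_DR = 156.0 m³/s; V = ΣQ_DR·Δt = 2.808 × 10^5 m³.
Runoff depth d = V / A = 50.05 mm.
C = d / P = 50.05 / 118 = 0.42.

C ≈ 0.42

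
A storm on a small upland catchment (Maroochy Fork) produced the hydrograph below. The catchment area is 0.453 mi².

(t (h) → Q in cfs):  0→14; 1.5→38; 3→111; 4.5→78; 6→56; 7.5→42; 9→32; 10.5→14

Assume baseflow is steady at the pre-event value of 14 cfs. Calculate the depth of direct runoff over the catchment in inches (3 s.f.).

d ≈ 1.40 in

Direct runoff: 0.0, 24.0, 97.0, 64.0, 42.0, 28.0, 18.0, 0.0 cfs; ΣQ_DR = 273.0 cfs.
V = ΣQ_DR · Δt = 273.0 × 5400 s = 1.474 × 10^6 ft³.
Over A = 0.453 mi², depth = V / A = 1.40 in.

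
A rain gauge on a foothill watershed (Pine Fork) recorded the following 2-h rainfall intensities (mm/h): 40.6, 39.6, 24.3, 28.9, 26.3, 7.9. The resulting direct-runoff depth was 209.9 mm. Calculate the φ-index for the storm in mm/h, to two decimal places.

Only the 5 blocks with intensity above φ contribute runoff: 40.6, 39.6, 24.3, 28.9, 26.3 mm/h.
Σ(I−φ)·Δt = d  ⇒  (40.6+39.6+24.3+28.9+26.3 − 5φ)·2 = 209.9
φ = (159.7 − 209.9/2) / 5 = 10.95 mm/h.

φ ≈ 10.95 mm/h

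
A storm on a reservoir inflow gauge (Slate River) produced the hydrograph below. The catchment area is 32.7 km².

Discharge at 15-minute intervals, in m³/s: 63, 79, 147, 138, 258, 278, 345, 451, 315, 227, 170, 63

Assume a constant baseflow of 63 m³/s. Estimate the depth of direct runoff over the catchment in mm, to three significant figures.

Direct runoff: 0.0, 16.0, 84.0, 75.0, 195.0, 215.0, 282.0, 388.0, 252.0, 164.0, 107.0, 0.0 m³/s; ΣQ_DR = 1778 m³/s.
V = ΣQ_DR · Δt = 1778 × 900 s = 1.600 × 10^6 m³.
Over A = 32.7 km², depth = V / A = 48.9 mm.

d ≈ 48.9 mm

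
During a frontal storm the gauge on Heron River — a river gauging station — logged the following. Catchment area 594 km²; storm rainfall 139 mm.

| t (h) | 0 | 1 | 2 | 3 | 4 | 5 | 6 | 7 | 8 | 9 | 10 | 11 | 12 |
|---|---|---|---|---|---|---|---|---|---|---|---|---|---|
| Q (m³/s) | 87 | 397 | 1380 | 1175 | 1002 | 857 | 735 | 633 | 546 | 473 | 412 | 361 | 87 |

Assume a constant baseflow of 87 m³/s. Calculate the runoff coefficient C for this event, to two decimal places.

C ≈ 0.31

ΣQ_DR = 7014 m³/s; V = ΣQ_DR·Δt = 2.525 × 10^7 m³.
Runoff depth d = V / A = 42.51 mm.
C = d / P = 42.51 / 139 = 0.31.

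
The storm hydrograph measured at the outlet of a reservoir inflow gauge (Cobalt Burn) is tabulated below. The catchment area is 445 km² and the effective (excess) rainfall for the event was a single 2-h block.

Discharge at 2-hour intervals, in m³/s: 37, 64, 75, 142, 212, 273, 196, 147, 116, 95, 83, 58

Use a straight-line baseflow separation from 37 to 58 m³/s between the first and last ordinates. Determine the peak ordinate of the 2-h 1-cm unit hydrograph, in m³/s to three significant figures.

U_p ≈ 151 m³/s

Direct runoff: 0.00, 25.09, 34.18, 99.27, 167.36, 226.45, 147.55, 96.64, 63.73, 40.82, 26.91, 0.00 m³/s; ΣQ_DR = 928.0 m³/s, peak = 226.45 m³/s.
Runoff depth d = ΣQ_DR·Δt / A = 928.0 × 7200 / (445 km²) = 15.01 mm.
The 1-cm UH is the DRH scaled by (10 mm)/d, so U_p = 226.45 × 10/15.01 = 151 m³/s.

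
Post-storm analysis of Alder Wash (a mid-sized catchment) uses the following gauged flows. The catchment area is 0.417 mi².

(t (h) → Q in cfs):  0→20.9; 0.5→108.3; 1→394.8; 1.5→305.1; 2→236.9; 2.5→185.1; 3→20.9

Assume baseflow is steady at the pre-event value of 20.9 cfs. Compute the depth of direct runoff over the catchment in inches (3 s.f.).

Direct runoff: 0.0, 87.4, 373.9, 284.2, 216.0, 164.2, 0.0 cfs; ΣQ_DR = 1126 cfs.
V = ΣQ_DR · Δt = 1126 × 1800 s = 2.026 × 10^6 ft³.
Over A = 0.417 mi², depth = V / A = 2.09 in.

d ≈ 2.09 in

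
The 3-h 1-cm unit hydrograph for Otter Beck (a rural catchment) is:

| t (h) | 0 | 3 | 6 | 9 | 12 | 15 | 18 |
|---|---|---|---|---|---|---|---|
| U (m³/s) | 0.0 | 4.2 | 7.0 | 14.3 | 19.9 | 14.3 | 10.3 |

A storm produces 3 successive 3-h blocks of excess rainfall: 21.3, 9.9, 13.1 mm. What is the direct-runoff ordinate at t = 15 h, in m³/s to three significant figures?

By discrete convolution, Q_j = Σ (P_i / 10 mm) · U_{j−i}.
At t = 15 h (j=5): Q = (21.3/10)·14.3 + (9.9/10)·19.9 + (13.1/10)·14.3 = 68.9 m³/s.

Q ≈ 68.9 m³/s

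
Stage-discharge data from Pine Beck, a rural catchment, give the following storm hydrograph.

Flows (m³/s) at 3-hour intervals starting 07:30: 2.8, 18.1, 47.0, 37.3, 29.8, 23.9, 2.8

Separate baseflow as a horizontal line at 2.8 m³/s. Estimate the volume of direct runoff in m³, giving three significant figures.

Direct-runoff ordinates (Q − Q_b): 0.0, 15.3, 44.2, 34.5, 27.0, 21.1, 0.0 m³/s.
ΣQ_DR = 142.1 m³/s.
With Δt = 3 h = 10800 s, V = ΣQ_DR · Δt = 142.1 × 10800 = 1.53 × 10^6 m³.

V ≈ 1.53 × 10^6 m³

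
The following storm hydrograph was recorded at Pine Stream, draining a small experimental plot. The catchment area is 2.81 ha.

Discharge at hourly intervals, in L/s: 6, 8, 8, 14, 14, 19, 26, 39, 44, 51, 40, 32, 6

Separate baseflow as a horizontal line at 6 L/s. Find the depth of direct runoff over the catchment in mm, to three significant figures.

d ≈ 29.3 mm

Direct runoff: 0.0, 2.0, 2.0, 8.0, 8.0, 13.0, 20.0, 33.0, 38.0, 45.0, 34.0, 26.0, 0.0 L/s; ΣQ_DR = 229.0 L/s.
V = ΣQ_DR · Δt = 229.0 × 3600 s = 8.244 × 10^5 L.
Over A = 2.81 ha, depth = V / A = 29.3 mm.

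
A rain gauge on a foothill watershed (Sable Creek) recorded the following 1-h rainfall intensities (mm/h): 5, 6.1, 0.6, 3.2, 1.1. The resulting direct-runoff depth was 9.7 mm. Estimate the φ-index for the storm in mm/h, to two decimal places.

φ ≈ 1.53 mm/h

Only the 3 blocks with intensity above φ contribute runoff: 5, 6.1, 3.2 mm/h.
Σ(I−φ)·Δt = d  ⇒  (5+6.1+3.2 − 3φ)·1 = 9.7
φ = (14.30 − 9.7/1) / 3 = 1.53 mm/h.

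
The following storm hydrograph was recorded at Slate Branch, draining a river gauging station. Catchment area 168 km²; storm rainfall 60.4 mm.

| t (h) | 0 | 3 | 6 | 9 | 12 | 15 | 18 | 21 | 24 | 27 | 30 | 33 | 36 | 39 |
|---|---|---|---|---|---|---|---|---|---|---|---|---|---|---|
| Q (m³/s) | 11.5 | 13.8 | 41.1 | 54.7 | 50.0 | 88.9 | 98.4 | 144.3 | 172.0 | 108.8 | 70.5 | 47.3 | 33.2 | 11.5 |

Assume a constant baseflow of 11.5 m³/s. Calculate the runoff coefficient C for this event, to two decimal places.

ΣQ_DR = 785.0 m³/s; V = ΣQ_DR·Δt = 8.478 × 10^6 m³.
Runoff depth d = V / A = 50.46 mm.
C = d / P = 50.46 / 60.4 = 0.84.

C ≈ 0.84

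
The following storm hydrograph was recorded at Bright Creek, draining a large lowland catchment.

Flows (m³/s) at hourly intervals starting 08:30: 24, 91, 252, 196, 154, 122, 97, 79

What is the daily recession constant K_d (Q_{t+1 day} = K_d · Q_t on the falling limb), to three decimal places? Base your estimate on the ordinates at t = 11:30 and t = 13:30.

Between t = 11:30 and t = 13:30 the flow falls from 196 to 122 m³/s over 2×1 h = 2 h.
Per-interval ratio K = (122/196)^(1/2) = 0.7890; K_d = K^(24/1) = 0.003.

K_d ≈ 0.003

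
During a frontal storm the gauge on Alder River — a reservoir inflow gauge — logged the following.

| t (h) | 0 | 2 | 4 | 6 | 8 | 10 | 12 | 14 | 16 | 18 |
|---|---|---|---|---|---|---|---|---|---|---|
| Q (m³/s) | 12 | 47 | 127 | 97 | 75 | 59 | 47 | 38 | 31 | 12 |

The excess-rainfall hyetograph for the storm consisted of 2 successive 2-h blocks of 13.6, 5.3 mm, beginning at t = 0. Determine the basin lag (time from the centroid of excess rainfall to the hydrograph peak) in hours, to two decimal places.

t_L ≈ 2.44 h

Centroid of excess rainfall: t_c = Σ P_i·t̄_i / ΣP_i = 1.5608 h (block centres at 1, 3 h).
Hydrograph peak occurs at t = 4 h, so basin lag t_L = 4 − 1.5608 = 2.44 h.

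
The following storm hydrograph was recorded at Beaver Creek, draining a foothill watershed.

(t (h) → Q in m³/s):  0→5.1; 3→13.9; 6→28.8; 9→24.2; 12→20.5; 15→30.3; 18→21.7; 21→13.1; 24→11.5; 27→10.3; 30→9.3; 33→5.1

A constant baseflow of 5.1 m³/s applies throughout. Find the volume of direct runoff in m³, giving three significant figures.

Direct-runoff ordinates (Q − Q_b): 0.0, 8.8, 23.7, 19.1, 15.4, 25.2, 16.6, 8.0, 6.4, 5.2, 4.2, 0.0 m³/s.
ΣQ_DR = 132.6 m³/s.
With Δt = 3 h = 10800 s, V = ΣQ_DR · Δt = 132.6 × 10800 = 1.43 × 10^6 m³.

V ≈ 1.43 × 10^6 m³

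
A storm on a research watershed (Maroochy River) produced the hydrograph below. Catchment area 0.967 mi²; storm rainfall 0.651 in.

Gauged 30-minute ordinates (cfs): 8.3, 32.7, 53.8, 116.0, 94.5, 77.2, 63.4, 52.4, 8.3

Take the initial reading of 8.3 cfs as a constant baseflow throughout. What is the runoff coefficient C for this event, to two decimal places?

C ≈ 0.53

ΣQ_DR = 431.9 cfs; V = ΣQ_DR·Δt = 7.774 × 10^5 ft³.
Runoff depth d = V / A = 0.3461 in.
C = d / P = 0.3461 / 0.651 = 0.53.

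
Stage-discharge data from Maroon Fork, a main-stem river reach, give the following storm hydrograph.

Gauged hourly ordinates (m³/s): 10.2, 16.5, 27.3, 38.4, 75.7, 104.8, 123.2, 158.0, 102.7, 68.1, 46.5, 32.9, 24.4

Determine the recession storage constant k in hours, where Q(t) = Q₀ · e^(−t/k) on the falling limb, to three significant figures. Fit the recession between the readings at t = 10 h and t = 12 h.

On the falling limb, Q drops from 46.5 to 24.4 m³/s between t = 10 h and t = 12 h (Δt = 2 h).
k = −Δt / ln(Q₂/Q₁) = −2 / ln(24.4/46.5) = 3.10 h.

k ≈ 3.10 h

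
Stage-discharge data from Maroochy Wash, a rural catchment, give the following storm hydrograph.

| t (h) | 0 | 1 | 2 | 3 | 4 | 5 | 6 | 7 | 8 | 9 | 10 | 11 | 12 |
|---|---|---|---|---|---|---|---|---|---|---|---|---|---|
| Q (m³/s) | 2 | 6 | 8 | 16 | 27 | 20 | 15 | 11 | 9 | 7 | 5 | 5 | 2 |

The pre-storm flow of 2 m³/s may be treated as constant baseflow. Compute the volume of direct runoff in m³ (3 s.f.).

Direct-runoff ordinates (Q − Q_b): 0.0, 4.0, 6.0, 14.0, 25.0, 18.0, 13.0, 9.0, 7.0, 5.0, 3.0, 3.0, 0.0 m³/s.
ΣQ_DR = 107.0 m³/s.
With Δt = 1 h = 3600 s, V = ΣQ_DR · Δt = 107.0 × 3600 = 3.85 × 10^5 m³.

V ≈ 3.85 × 10^5 m³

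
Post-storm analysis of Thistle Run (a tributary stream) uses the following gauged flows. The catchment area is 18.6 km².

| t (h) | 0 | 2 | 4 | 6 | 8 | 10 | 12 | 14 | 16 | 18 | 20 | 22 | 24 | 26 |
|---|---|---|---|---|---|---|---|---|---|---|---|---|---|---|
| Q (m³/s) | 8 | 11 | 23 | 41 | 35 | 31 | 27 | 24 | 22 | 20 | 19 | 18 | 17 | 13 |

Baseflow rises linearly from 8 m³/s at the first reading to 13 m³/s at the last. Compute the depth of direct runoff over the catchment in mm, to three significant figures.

Direct runoff: 0.00, 2.62, 14.23, 31.85, 25.46, 21.08, 16.69, 13.31, 10.92, 8.54, 7.15, 5.77, 4.38, 0.00 m³/s; ΣQ_DR = 162.0 m³/s.
V = ΣQ_DR · Δt = 162.0 × 7200 s = 1.166 × 10^6 m³.
Over A = 18.6 km², depth = V / A = 62.7 mm.

d ≈ 62.7 mm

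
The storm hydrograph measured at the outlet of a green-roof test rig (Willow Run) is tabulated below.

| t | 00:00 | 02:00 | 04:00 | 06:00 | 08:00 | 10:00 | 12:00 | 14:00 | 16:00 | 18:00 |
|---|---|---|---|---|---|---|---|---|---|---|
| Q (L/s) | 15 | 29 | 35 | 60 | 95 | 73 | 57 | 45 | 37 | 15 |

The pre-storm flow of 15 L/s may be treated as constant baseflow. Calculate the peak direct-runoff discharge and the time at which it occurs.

Q_p = 80.0 L/s at t = 08:00

Subtracting baseflow gives direct-runoff ordinates: 0.0, 14.0, 20.0, 45.0, 80.0, 58.0, 42.0, 30.0, 22.0, 0.0 L/s.
The maximum is 80.0 L/s, occurring at the reading for t = 08:00.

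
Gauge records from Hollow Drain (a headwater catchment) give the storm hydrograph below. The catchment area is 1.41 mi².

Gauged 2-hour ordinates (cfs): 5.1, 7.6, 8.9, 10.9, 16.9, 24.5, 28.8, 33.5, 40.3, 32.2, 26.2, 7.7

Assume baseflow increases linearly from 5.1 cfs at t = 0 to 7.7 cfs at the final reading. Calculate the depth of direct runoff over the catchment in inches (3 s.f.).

Direct runoff: 0.00, 2.26, 3.33, 5.09, 10.85, 18.22, 22.28, 26.75, 33.31, 24.97, 18.74, 0.00 cfs; ΣQ_DR = 165.8 cfs.
V = ΣQ_DR · Δt = 165.8 × 7200 s = 1.194 × 10^6 ft³.
Over A = 1.41 mi², depth = V / A = 0.364 in.

d ≈ 0.364 in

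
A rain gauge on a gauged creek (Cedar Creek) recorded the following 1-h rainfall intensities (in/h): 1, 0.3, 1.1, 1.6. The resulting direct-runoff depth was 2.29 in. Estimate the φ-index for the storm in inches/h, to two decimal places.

Only the 3 blocks with intensity above φ contribute runoff: 1, 1.1, 1.6 in/h.
Σ(I−φ)·Δt = d  ⇒  (1+1.1+1.6 − 3φ)·1 = 2.29
φ = (3.700 − 2.29/1) / 3 = 0.47 in/h.

φ ≈ 0.47 in/h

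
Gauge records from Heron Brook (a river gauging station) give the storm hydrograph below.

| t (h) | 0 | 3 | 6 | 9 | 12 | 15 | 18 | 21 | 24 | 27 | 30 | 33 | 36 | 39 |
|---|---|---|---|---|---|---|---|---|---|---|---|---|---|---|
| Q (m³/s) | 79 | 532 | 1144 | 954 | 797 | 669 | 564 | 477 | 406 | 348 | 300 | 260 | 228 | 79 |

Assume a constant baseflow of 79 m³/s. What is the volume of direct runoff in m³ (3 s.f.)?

V ≈ 6.19 × 10^7 m³

Direct-runoff ordinates (Q − Q_b): 0.0, 453.0, 1065.0, 875.0, 718.0, 590.0, 485.0, 398.0, 327.0, 269.0, 221.0, 181.0, 149.0, 0.0 m³/s.
ΣQ_DR = 5731 m³/s.
With Δt = 3 h = 10800 s, V = ΣQ_DR · Δt = 5731 × 10800 = 6.19 × 10^7 m³.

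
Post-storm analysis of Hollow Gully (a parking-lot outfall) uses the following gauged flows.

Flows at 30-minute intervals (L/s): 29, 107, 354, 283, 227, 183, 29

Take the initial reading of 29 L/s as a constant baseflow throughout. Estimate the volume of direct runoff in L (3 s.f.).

V ≈ 1.82 × 10^6 L

Direct-runoff ordinates (Q − Q_b): 0.0, 78.0, 325.0, 254.0, 198.0, 154.0, 0.0 L/s.
ΣQ_DR = 1009 L/s.
With Δt = 0.5 h = 1800 s, V = ΣQ_DR · Δt = 1009 × 1800 = 1.82 × 10^6 L.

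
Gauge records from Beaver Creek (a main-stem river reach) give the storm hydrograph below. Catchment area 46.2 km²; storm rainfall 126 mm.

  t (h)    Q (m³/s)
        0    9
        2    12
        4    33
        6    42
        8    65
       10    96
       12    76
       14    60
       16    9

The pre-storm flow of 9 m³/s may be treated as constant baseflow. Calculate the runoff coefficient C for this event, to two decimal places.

ΣQ_DR = 321.0 m³/s; V = ΣQ_DR·Δt = 2.311 × 10^6 m³.
Runoff depth d = V / A = 50.03 mm.
C = d / P = 50.03 / 126 = 0.40.

C ≈ 0.40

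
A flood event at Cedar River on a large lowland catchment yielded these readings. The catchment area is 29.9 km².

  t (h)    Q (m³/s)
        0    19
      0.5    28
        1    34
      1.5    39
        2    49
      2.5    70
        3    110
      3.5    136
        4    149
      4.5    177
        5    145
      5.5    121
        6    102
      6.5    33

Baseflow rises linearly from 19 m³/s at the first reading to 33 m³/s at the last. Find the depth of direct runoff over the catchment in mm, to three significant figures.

Direct runoff: 0.00, 7.92, 12.85, 16.77, 25.69, 45.62, 84.54, 109.46, 121.38, 148.31, 115.23, 90.15, 70.08, 0.00 m³/s; ΣQ_DR = 848.0 m³/s.
V = ΣQ_DR · Δt = 848.0 × 1800 s = 1.526 × 10^6 m³.
Over A = 29.9 km², depth = V / A = 51.1 mm.

d ≈ 51.1 mm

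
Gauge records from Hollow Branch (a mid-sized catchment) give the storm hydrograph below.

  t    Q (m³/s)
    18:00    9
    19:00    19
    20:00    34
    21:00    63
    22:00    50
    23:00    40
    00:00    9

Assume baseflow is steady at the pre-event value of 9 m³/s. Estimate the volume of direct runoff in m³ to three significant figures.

Direct-runoff ordinates (Q − Q_b): 0.0, 10.0, 25.0, 54.0, 41.0, 31.0, 0.0 m³/s.
ΣQ_DR = 161.0 m³/s.
With Δt = 1 h = 3600 s, V = ΣQ_DR · Δt = 161.0 × 3600 = 5.80 × 10^5 m³.

V ≈ 5.80 × 10^5 m³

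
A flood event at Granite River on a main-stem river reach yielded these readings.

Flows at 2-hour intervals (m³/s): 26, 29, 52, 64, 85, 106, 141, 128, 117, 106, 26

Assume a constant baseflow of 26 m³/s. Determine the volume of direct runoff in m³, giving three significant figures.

Direct-runoff ordinates (Q − Q_b): 0.0, 3.0, 26.0, 38.0, 59.0, 80.0, 115.0, 102.0, 91.0, 80.0, 0.0 m³/s.
ΣQ_DR = 594.0 m³/s.
With Δt = 2 h = 7200 s, V = ΣQ_DR · Δt = 594.0 × 7200 = 4.28 × 10^6 m³.

V ≈ 4.28 × 10^6 m³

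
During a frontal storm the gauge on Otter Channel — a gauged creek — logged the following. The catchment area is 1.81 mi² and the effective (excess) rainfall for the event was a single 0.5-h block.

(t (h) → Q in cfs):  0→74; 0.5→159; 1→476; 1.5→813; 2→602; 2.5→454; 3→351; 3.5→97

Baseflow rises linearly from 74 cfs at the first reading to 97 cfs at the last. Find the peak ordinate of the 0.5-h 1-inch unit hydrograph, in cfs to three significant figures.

U_p ≈ 727 cfs

Direct runoff: 0.00, 81.71, 395.43, 729.14, 514.86, 363.57, 257.29, 0.00 cfs; ΣQ_DR = 2342 cfs, peak = 729.14 cfs.
Runoff depth d = ΣQ_DR·Δt / A = 2342 × 1800 / (1.81 mi²) = 1.003 in.
The 1-inch UH is the DRH scaled by (1 in)/d, so U_p = 729.14 × 1/1.003 = 727 cfs.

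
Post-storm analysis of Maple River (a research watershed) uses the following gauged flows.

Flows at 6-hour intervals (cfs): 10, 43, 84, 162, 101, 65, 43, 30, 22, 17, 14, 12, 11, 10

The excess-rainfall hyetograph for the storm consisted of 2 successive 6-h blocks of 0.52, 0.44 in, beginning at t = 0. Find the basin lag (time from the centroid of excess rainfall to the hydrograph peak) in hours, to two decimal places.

t_L ≈ 12.25 h

Centroid of excess rainfall: t_c = Σ P_i·t̄_i / ΣP_i = 5.7500 h (block centres at 3, 9 h).
Hydrograph peak occurs at t = 18 h, so basin lag t_L = 18 − 5.7500 = 12.25 h.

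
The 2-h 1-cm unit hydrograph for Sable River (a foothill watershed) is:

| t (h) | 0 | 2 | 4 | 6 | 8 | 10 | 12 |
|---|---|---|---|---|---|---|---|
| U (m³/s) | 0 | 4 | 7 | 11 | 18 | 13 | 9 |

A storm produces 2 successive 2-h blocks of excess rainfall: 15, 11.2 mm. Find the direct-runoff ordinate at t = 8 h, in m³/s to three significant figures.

By discrete convolution, Q_j = Σ (P_i / 10 mm) · U_{j−i}.
At t = 8 h (j=4): Q = (15/10)·18 + (11.2/10)·11 = 39.3 m³/s.

Q ≈ 39.3 m³/s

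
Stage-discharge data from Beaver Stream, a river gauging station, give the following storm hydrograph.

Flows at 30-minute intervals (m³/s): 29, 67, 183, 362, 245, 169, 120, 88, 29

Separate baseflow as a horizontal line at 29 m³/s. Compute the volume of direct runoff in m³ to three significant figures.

Direct-runoff ordinates (Q − Q_b): 0.0, 38.0, 154.0, 333.0, 216.0, 140.0, 91.0, 59.0, 0.0 m³/s.
ΣQ_DR = 1031 m³/s.
With Δt = 0.5 h = 1800 s, V = ΣQ_DR · Δt = 1031 × 1800 = 1.86 × 10^6 m³.

V ≈ 1.86 × 10^6 m³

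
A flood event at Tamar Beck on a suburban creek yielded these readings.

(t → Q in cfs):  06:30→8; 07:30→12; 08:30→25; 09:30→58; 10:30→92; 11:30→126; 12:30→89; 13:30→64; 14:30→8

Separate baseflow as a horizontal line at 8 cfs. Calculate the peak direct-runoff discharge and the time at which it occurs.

Q_p = 118.0 cfs at t = 11:30

Subtracting baseflow gives direct-runoff ordinates: 0.0, 4.0, 17.0, 50.0, 84.0, 118.0, 81.0, 56.0, 0.0 cfs.
The maximum is 118.0 cfs, occurring at the reading for t = 11:30.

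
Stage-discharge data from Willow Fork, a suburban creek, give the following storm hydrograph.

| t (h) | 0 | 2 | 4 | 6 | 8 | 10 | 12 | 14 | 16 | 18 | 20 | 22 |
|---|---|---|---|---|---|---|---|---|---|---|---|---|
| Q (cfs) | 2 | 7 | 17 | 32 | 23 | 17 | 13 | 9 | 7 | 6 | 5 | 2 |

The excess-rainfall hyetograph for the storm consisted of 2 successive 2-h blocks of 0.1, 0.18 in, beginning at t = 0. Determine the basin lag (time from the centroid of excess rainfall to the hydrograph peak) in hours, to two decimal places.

Centroid of excess rainfall: t_c = Σ P_i·t̄_i / ΣP_i = 2.2857 h (block centres at 1, 3 h).
Hydrograph peak occurs at t = 6 h, so basin lag t_L = 6 − 2.2857 = 3.71 h.

t_L ≈ 3.71 h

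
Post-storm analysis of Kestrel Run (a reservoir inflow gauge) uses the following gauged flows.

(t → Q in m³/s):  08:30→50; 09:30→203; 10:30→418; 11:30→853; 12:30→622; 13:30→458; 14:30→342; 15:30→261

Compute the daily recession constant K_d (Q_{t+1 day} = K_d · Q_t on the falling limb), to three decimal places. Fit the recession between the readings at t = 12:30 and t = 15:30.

K_d ≈ 0.001

Between t = 12:30 and t = 15:30 the flow falls from 622 to 261 m³/s over 3×1 h = 3 h.
Per-interval ratio K = (261/622)^(1/3) = 0.7487; K_d = K^(24/1) = 0.001.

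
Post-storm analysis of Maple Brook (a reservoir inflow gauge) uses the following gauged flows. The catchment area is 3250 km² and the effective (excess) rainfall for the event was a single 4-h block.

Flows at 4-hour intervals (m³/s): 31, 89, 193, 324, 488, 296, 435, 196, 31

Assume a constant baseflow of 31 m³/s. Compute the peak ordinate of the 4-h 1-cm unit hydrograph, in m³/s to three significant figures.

U_p ≈ 572 m³/s

Direct runoff: 0.0, 58.0, 162.0, 293.0, 457.0, 265.0, 404.0, 165.0, 0.0 m³/s; ΣQ_DR = 1804 m³/s, peak = 457.0 m³/s.
Runoff depth d = ΣQ_DR·Δt / A = 1804 × 14400 / (3250 km²) = 7.993 mm.
The 1-cm UH is the DRH scaled by (10 mm)/d, so U_p = 457.0 × 10/7.993 = 572 m³/s.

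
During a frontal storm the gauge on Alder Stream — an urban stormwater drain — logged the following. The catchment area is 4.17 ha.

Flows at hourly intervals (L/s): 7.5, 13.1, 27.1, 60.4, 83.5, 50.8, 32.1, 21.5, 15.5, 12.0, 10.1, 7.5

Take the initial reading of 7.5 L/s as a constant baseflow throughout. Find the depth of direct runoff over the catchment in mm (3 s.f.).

Direct runoff: 0.0, 5.6, 19.6, 52.9, 76.0, 43.3, 24.6, 14.0, 8.0, 4.5, 2.6, 0.0 L/s; ΣQ_DR = 251.1 L/s.
V = ΣQ_DR · Δt = 251.1 × 3600 s = 9.040 × 10^5 L.
Over A = 4.17 ha, depth = V / A = 21.7 mm.

d ≈ 21.7 mm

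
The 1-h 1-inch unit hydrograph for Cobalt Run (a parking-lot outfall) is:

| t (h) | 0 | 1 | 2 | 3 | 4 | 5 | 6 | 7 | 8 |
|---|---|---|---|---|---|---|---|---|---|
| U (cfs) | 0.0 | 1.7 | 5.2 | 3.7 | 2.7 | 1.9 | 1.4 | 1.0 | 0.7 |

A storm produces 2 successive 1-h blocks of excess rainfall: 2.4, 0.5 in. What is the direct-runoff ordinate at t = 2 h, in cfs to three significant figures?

By discrete convolution, Q_j = Σ (P_i / 1 in) · U_{j−i}.
At t = 2 h (j=2): Q = (2.4/1)·5.2 + (0.5/1)·1.7 = 13.3 cfs.

Q ≈ 13.3 cfs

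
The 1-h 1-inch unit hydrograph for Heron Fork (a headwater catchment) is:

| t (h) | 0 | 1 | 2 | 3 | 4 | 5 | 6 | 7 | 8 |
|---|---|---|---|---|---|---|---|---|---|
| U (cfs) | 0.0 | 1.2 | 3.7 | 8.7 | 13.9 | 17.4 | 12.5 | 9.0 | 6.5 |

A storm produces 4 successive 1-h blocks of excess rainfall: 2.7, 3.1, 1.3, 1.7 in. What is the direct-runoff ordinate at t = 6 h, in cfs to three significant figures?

Q ≈ 121 cfs

By discrete convolution, Q_j = Σ (P_i / 1 in) · U_{j−i}.
At t = 6 h (j=6): Q = (2.7/1)·12.5 + (3.1/1)·17.4 + (1.3/1)·13.9 + (1.7/1)·8.7 = 121 cfs.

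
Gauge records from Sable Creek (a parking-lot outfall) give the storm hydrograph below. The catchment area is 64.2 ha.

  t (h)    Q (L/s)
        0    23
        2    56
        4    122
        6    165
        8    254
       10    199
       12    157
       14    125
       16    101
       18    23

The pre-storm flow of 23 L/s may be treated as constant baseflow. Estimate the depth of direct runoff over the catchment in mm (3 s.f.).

d ≈ 11.2 mm

Direct runoff: 0.0, 33.0, 99.0, 142.0, 231.0, 176.0, 134.0, 102.0, 78.0, 0.0 L/s; ΣQ_DR = 995.0 L/s.
V = ΣQ_DR · Δt = 995.0 × 7200 s = 7.164 × 10^6 L.
Over A = 64.2 ha, depth = V / A = 11.2 mm.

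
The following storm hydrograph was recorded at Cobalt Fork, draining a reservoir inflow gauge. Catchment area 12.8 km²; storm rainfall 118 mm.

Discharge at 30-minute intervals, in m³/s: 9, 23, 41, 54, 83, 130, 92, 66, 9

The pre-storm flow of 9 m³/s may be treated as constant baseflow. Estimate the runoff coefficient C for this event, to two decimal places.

ΣQ_DR = 426.0 m³/s; V = ΣQ_DR·Δt = 7.668 × 10^5 m³.
Runoff depth d = V / A = 59.91 mm.
C = d / P = 59.91 / 118 = 0.51.

C ≈ 0.51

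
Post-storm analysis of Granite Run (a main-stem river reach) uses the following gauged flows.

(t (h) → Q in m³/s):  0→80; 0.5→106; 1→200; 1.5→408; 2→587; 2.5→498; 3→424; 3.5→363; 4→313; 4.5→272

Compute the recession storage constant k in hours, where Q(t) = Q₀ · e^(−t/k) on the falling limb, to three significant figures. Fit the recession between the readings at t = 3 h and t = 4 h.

k ≈ 3.29 h

On the falling limb, Q drops from 424 to 313 m³/s between t = 3 h and t = 4 h (Δt = 1 h).
k = −Δt / ln(Q₂/Q₁) = −1 / ln(313/424) = 3.29 h.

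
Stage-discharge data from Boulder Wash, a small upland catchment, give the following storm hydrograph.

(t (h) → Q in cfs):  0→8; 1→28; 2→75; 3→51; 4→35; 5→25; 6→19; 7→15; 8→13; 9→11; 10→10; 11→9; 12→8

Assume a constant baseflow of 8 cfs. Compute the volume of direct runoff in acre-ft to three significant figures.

V ≈ 16.8 acre-ft

Direct-runoff ordinates (Q − Q_b): 0.0, 20.0, 67.0, 43.0, 27.0, 17.0, 11.0, 7.0, 5.0, 3.0, 2.0, 1.0, 0.0 cfs.
ΣQ_DR = 203.0 cfs.
With Δt = 1 h = 3600 s, V = ΣQ_DR · Δt = 203.0 × 3600 = 7.31 × 10^5 ft³ = 16.8 acre-ft.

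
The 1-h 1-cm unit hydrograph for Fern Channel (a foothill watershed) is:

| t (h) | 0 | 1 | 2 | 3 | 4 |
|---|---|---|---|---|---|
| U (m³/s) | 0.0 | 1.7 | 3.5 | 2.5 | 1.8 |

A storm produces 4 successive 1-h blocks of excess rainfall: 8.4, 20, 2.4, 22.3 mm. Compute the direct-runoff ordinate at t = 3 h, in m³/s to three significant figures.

Q ≈ 9.51 m³/s

By discrete convolution, Q_j = Σ (P_i / 10 mm) · U_{j−i}.
At t = 3 h (j=3): Q = (8.4/10)·2.5 + (20/10)·3.5 + (2.4/10)·1.7 + (22.3/10)·0.0 = 9.51 m³/s.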